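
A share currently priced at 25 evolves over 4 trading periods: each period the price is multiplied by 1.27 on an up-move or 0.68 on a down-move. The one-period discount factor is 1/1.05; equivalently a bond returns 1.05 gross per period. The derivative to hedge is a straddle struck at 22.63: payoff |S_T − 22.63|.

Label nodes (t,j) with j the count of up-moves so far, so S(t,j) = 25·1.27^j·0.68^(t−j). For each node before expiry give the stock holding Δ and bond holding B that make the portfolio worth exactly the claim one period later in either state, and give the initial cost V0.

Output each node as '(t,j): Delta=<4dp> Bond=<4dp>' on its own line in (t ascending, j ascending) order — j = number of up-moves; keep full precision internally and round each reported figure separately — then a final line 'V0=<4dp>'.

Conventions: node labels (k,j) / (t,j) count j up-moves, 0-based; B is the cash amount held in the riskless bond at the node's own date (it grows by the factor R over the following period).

Risk-neutral probability p* = (R−d)/(u−d) = (1.05−0.68)/(1.27−0.68) = 0.6271.
Payoffs at expiry: V(4,0)=17.2847, V(4,1)=12.6468, V(4,2)=3.9849, V(4,3)=12.1925, V(4,4)=42.4062
  t=3,j=0: stock 7.8608 → up 9.9832 (V=12.6468), down 5.3453 (V=17.2847). Price 13.6916; hedge Δ=-1.0000, bond B=21.5524.
  t=3,j=1: stock 14.6812 → up 18.6451 (V=3.9849), down 9.9832 (V=12.6468). Price 6.8712; hedge Δ=-1.0000, bond B=21.5524.
  t=3,j=2: stock 27.4193 → up 34.8225 (V=12.1925), down 18.6451 (V=3.9849). Price 8.6972; hedge Δ=0.5074, bond B=-5.2141.
  t=3,j=3: stock 51.2096 → up 65.0362 (V=42.4062), down 34.8225 (V=12.1925). Price 29.6572; hedge Δ=1.0000, bond B=-21.5524.
  t=2,j=0: stock 11.5600 → up 14.6812 (V=6.8712), down 7.8608 (V=13.6916). Price 8.9661; hedge Δ=-1.0000, bond B=20.5261.
  t=2,j=1: stock 21.5900 → up 27.4193 (V=8.6972), down 14.6812 (V=6.8712). Price 7.6346; hedge Δ=0.1433, bond B=4.5397.
  t=2,j=2: stock 40.3225 → up 51.2096 (V=29.6572), down 27.4193 (V=8.6972). Price 20.8015; hedge Δ=0.8810, bond B=-14.7239.
  t=1,j=0: stock 17.0000 → up 21.5900 (V=7.6346), down 11.5600 (V=8.9661). Price 7.7439; hedge Δ=-0.1328, bond B=10.0007.
  t=1,j=1: stock 31.7500 → up 40.3225 (V=20.8015), down 21.5900 (V=7.6346). Price 15.1351; hedge Δ=0.7029, bond B=-7.1818.
  t=0,j=0: stock 25.0000 → up 31.7500 (V=15.1351), down 17.0000 (V=7.7439). Price 11.7895; hedge Δ=0.5011, bond B=-0.7379.
As a check, the time-0 holding Δ(0,0)·S0 + B(0,0) comes to 11.7895 — exactly V0.

(0,0): Delta=0.5011 Bond=-0.7379
(1,0): Delta=-0.1328 Bond=10.0007
(1,1): Delta=0.7029 Bond=-7.1818
(2,0): Delta=-1.0000 Bond=20.5261
(2,1): Delta=0.1433 Bond=4.5397
(2,2): Delta=0.8810 Bond=-14.7239
(3,0): Delta=-1.0000 Bond=21.5524
(3,1): Delta=-1.0000 Bond=21.5524
(3,2): Delta=0.5074 Bond=-5.2141
(3,3): Delta=1.0000 Bond=-21.5524
V0=11.7895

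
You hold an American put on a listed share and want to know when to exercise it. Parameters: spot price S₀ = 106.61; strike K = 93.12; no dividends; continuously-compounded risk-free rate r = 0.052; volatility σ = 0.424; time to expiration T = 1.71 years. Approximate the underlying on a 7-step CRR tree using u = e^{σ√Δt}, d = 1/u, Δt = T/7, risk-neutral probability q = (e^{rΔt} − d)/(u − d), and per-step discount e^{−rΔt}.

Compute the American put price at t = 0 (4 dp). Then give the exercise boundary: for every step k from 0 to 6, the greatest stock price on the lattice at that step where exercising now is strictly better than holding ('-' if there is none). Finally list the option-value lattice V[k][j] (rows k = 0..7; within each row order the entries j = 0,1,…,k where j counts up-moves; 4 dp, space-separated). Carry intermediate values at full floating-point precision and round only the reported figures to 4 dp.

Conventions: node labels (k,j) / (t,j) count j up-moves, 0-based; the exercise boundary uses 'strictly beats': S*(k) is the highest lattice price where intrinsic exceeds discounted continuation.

Δt=0.24429, u=1.23314, d=0.81094, q=0.47808, disc=e^(-rΔt)=0.98738
k=7 terminal: V=max(K-S,0) → 68.5326 55.7316 36.2659 6.6659 0.0000 0.0000 0.0000 0.0000
k=6: j=0 S=30.3197 intr=62.8003 cont=61.6249 V=62.8003[EX]; j=1 S=46.1052 intr=47.0148 cont=45.8394 V=47.0148[EX]; j=2 S=70.1090 intr=23.0110 cont=21.8356 V=23.0110[EX]; j=3 S=106.6100 intr=0.0000 cont=3.4351 V=3.4351[hold]; j=4 S=162.1146 intr=0.0000 cont=0.0000 V=0.0000[hold]; j=5 S=246.5167 intr=0.0000 cont=0.0000 V=0.0000[hold]; j=6 S=374.8613 intr=0.0000 cont=0.0000 V=0.0000[hold]  S*(6)=70.1090
k=5: j=0 S=37.3884 intr=55.7316 cont=54.5561 V=55.7316[EX]; j=1 S=56.8541 intr=36.2659 cont=35.0905 V=36.2659[EX]; j=2 S=86.4541 intr=6.6659 cont=13.4799 V=13.4799[hold]; j=3 S=131.4650 intr=0.0000 cont=1.7702 V=1.7702[hold]; j=4 S=199.9099 intr=0.0000 cont=0.0000 V=0.0000[hold]; j=5 S=303.9895 intr=0.0000 cont=0.0000 V=0.0000[hold]  S*(5)=56.8541
k=4: j=0 S=46.1052 intr=47.0148 cont=45.8394 V=47.0148[EX]; j=1 S=70.1090 intr=23.0110 cont=25.0521 V=25.0521[hold]; j=2 S=106.6100 intr=0.0000 cont=7.7822 V=7.7822[hold]; j=3 S=162.1146 intr=0.0000 cont=0.9123 V=0.9123[hold]; j=4 S=246.5167 intr=0.0000 cont=0.0000 V=0.0000[hold]  S*(4)=46.1052
k=3: j=0 S=56.8541 intr=36.2659 cont=36.0540 V=36.2659[EX]; j=1 S=86.4541 intr=6.6659 cont=16.5837 V=16.5837[hold]; j=2 S=131.4650 intr=0.0000 cont=4.4411 V=4.4411[hold]; j=3 S=199.9099 intr=0.0000 cont=0.4701 V=0.4701[hold]  S*(3)=56.8541
k=2: j=0 S=70.1090 intr=23.0110 cont=26.5173 V=26.5173[hold]; j=1 S=106.6100 intr=0.0000 cont=10.6425 V=10.6425[hold]; j=2 S=162.1146 intr=0.0000 cont=2.5105 V=2.5105[hold]  S*(2)=-
k=1: j=0 S=86.4541 intr=6.6659 cont=18.6890 V=18.6890[hold]; j=1 S=131.4650 intr=0.0000 cont=6.6695 V=6.6695[hold]  S*(1)=-
k=0: j=0 S=106.6100 intr=0.0000 cont=12.7794 V=12.7794[hold]  S*(0)=-

price = 12.7794
boundary = - - - 56.8541 46.1052 56.8541 70.1090
tree:
12.7794
18.6890 6.6695
26.5173 10.6425 2.5105
36.2659 16.5837 4.4411 0.4701
47.0148 25.0521 7.7822 0.9123 0.0000
55.7316 36.2659 13.4799 1.7702 0.0000 0.0000
62.8003 47.0148 23.0110 3.4351 0.0000 0.0000 0.0000
68.5326 55.7316 36.2659 6.6659 0.0000 0.0000 0.0000 0.0000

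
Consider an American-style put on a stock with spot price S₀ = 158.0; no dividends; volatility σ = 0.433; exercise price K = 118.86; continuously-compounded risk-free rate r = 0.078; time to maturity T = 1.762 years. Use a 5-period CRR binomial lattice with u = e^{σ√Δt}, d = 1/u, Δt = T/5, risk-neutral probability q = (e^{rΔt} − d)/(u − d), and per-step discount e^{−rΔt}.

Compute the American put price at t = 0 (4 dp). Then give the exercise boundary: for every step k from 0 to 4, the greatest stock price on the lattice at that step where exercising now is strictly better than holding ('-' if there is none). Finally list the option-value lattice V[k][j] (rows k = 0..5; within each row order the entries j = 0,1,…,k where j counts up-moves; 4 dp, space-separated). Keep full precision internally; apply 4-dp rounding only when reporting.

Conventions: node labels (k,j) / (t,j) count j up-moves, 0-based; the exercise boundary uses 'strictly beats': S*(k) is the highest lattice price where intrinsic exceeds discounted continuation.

price = 9.8643
boundary = - - - 73.0735 94.4914
tree:
9.8643
17.0079 2.9818
28.4948 6.0061 0.0000
45.7865 12.0979 0.0000 0.0000
62.3497 24.3686 0.0000 0.0000 0.0000
75.1586 45.7865 0.0000 0.0000 0.0000 0.0000

Δt=0.35240, u=1.29310, d=0.77333, q=0.48971, disc=e^(-rΔt)=0.97289
k=5 terminal: V=max(K-S,0) → 75.1586 45.7865 0.0000 0.0000 0.0000 0.0000
k=4: j=0 S=56.5103 intr=62.3497 cont=59.1271 V=62.3497[EX]; j=1 S=94.4914 intr=24.3686 cont=22.7310 V=24.3686[EX]; j=2 S=158.0000 intr=0.0000 cont=0.0000 V=0.0000[hold]; j=3 S=264.1933 intr=0.0000 cont=0.0000 V=0.0000[hold]; j=4 S=441.7602 intr=0.0000 cont=0.0000 V=0.0000[hold]  S*(4)=94.4914
k=3: j=0 S=73.0735 intr=45.7865 cont=42.5639 V=45.7865[EX]; j=1 S=122.1869 intr=0.0000 cont=12.0979 V=12.0979[hold]; j=2 S=204.3099 intr=0.0000 cont=0.0000 V=0.0000[hold]; j=3 S=341.6286 intr=0.0000 cont=0.0000 V=0.0000[hold]  S*(3)=73.0735
k=2: j=0 S=94.4914 intr=24.3686 cont=28.4948 V=28.4948[hold]; j=1 S=158.0000 intr=0.0000 cont=6.0061 V=6.0061[hold]; j=2 S=264.1933 intr=0.0000 cont=0.0000 V=0.0000[hold]  S*(2)=-
k=1: j=0 S=122.1869 intr=0.0000 cont=17.0079 V=17.0079[hold]; j=1 S=204.3099 intr=0.0000 cont=2.9818 V=2.9818[hold]  S*(1)=-
k=0: j=0 S=158.0000 intr=0.0000 cont=9.8643 V=9.8643[hold]  S*(0)=-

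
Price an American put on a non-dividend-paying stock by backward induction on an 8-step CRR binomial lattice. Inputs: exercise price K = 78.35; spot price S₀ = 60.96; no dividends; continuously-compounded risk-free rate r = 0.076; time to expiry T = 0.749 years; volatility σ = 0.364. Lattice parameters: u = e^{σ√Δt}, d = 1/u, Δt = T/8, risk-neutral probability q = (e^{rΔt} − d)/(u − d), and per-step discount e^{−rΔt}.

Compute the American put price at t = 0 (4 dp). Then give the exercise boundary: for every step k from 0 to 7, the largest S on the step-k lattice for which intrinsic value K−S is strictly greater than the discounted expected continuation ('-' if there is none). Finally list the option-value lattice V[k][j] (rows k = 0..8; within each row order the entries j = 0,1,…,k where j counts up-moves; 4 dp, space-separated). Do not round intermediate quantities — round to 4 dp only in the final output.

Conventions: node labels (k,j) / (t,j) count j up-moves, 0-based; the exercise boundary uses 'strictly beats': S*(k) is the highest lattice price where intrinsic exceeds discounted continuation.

Δt=0.09362, u=1.11782, d=0.89460, q=0.50418, disc=e^(-rΔt)=0.99291
k=8 terminal: V=max(K-S,0) → 53.3419 47.1021 39.3053 29.5630 17.3900 2.1796 0.0000 0.0000 0.0000
k=7: j=0 S=27.9544 intr=50.3956 cont=49.8400 V=50.3956[EX]; j=1 S=34.9295 intr=43.4205 cont=42.8650 V=43.4205[EX]; j=2 S=43.6449 intr=34.7051 cont=34.1496 V=34.7051[EX]; j=3 S=54.5349 intr=23.8151 cont=23.2596 V=23.8151[EX]; j=4 S=68.1421 intr=10.2079 cont=9.6524 V=10.2079[EX]; j=5 S=85.1445 intr=0.0000 cont=1.0730 V=1.0730[hold]; j=6 S=106.3893 intr=0.0000 cont=0.0000 V=0.0000[hold]; j=7 S=132.9350 intr=0.0000 cont=0.0000 V=0.0000[hold]  S*(7)=68.1421
k=6: j=0 S=31.2479 intr=47.1021 cont=46.5465 V=47.1021[EX]; j=1 S=39.0447 intr=39.3053 cont=38.7497 V=39.3053[EX]; j=2 S=48.7870 intr=29.5630 cont=29.0075 V=29.5630[EX]; j=3 S=60.9600 intr=17.3900 cont=16.8345 V=17.3900[EX]; j=4 S=76.1704 intr=2.1796 cont=5.5626 V=5.5626[hold]; j=5 S=95.1760 intr=0.0000 cont=0.5283 V=0.5283[hold]; j=6 S=118.9238 intr=0.0000 cont=0.0000 V=0.0000[hold]  S*(6)=60.9600
k=5: j=0 S=34.9295 intr=43.4205 cont=42.8650 V=43.4205[EX]; j=1 S=43.6449 intr=34.7051 cont=34.1496 V=34.7051[EX]; j=2 S=54.5349 intr=23.8151 cont=23.2596 V=23.8151[EX]; j=3 S=68.1421 intr=10.2079 cont=11.3459 V=11.3459[hold]; j=4 S=85.1445 intr=0.0000 cont=3.0030 V=3.0030[hold]; j=5 S=106.3893 intr=0.0000 cont=0.2601 V=0.2601[hold]  S*(5)=54.5349
k=4: j=0 S=39.0447 intr=39.3053 cont=38.7497 V=39.3053[EX]; j=1 S=48.7870 intr=29.5630 cont=29.0075 V=29.5630[EX]; j=2 S=60.9600 intr=17.3900 cont=17.4042 V=17.4042[hold]; j=3 S=76.1704 intr=2.1796 cont=7.0890 V=7.0890[hold]; j=4 S=95.1760 intr=0.0000 cont=1.6086 V=1.6086[hold]  S*(4)=48.7870
k=3: j=0 S=43.6449 intr=34.7051 cont=34.1496 V=34.7051[EX]; j=1 S=54.5349 intr=23.8151 cont=23.2667 V=23.8151[EX]; j=2 S=68.1421 intr=10.2079 cont=12.1170 V=12.1170[hold]; j=3 S=85.1445 intr=0.0000 cont=4.2952 V=4.2952[hold]  S*(3)=54.5349
k=2: j=0 S=48.7870 intr=29.5630 cont=29.0075 V=29.5630[EX]; j=1 S=60.9600 intr=17.3900 cont=17.7902 V=17.7902[hold]; j=2 S=76.1704 intr=2.1796 cont=8.1155 V=8.1155[hold]  S*(2)=48.7870
k=1: j=0 S=54.5349 intr=23.8151 cont=23.4599 V=23.8151[EX]; j=1 S=68.1421 intr=10.2079 cont=12.8209 V=12.8209[hold]  S*(1)=54.5349
k=0: j=0 S=60.9600 intr=17.3900 cont=18.1425 V=18.1425[hold]  S*(0)=-

price = 18.1425
boundary = - 54.5349 48.7870 54.5349 48.7870 54.5349 60.9600 68.1421
tree:
18.1425
23.8151 12.8209
29.5630 17.7902 8.1155
34.7051 23.8151 12.1170 4.2952
39.3053 29.5630 17.4042 7.0890 1.6086
43.4205 34.7051 23.8151 11.3459 3.0030 0.2601
47.1021 39.3053 29.5630 17.3900 5.5626 0.5283 0.0000
50.3956 43.4205 34.7051 23.8151 10.2079 1.0730 0.0000 0.0000
53.3419 47.1021 39.3053 29.5630 17.3900 2.1796 0.0000 0.0000 0.0000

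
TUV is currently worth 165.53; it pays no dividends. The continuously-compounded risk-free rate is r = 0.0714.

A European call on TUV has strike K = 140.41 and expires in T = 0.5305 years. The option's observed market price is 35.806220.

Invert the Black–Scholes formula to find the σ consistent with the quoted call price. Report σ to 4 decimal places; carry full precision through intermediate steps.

At σ = 0.3767 the Black–Scholes value reproduces the quote:
σ√T = 0.3767·√0.5305 = 0.274371
d₁ = (ln(S/K) + (r+σ²/2)T) / (σ√T) = (ln(165.53/140.41) + (0.0714+0.3767²/2)·0.5305) / 0.274371 = (0.164586 + 0.075517) / 0.274371 = 0.875104
d₂ = d₁ − σ√T = 0.875104 − 0.274371 = 0.600733
e^{−rT} = 0.962831
N(d₁) = 0.809241,  N(d₂) = 0.725991
V = S·N(d₁) − K·e^{−rT}·N(d₂) = 133.953712 − 98.147491 = 35.806220 (matching the quote); vega is positive throughout, so no other σ reproduces this price

sigma = 0.3767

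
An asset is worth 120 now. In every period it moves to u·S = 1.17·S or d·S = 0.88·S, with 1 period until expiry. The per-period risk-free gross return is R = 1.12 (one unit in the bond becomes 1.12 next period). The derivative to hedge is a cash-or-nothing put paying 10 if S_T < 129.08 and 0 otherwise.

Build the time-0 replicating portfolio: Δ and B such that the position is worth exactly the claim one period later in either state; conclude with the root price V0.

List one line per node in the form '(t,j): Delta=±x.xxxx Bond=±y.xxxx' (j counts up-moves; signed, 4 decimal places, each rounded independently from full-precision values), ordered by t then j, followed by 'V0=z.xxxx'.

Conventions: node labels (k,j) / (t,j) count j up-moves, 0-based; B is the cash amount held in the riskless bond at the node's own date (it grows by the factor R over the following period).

Arbitrage-free pricing uses the up-move probability p* = (R−d)/(u−d) = 0.8276, discounting each step at R = 1.12.
At maturity the claim pays: V(1,0)=10.0000, V(1,1)=0.0000
Node (0,0) S=120.0000: V=(p*·0.0000+(1−p*)·10.0000)/1.12=1.5394; Δ=(0.0000−10.0000)/(140.4000−105.6000)=-0.2874; B=V−Δ·S=36.0222
Sanity check at the root: Δ(0,0)·S0 + B(0,0) reproduces V0 = 1.5394.

(0,0): Delta=-0.2874 Bond=36.0222
V0=1.5394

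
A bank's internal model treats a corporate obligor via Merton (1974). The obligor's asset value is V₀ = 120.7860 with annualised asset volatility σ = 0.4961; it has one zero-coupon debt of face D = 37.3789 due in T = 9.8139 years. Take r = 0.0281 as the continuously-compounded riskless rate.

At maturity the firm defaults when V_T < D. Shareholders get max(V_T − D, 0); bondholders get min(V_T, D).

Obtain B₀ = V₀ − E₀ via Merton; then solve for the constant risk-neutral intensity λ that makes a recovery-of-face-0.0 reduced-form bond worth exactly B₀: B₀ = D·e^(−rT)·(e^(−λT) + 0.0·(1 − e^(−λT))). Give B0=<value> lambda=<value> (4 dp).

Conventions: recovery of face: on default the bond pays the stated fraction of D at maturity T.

Equity is a call on the firm's assets struck at D = 37.3789:
d₁ = [ln(V₀/D) + (r + σ²/2)T] / (σ√T)
   = [ln(120.7860/37.3789) + (0.0281 + 0.5·0.4961²)·9.8139] / (0.4961·√9.8139)
   = [1.172914 + 1.483446] / 1.554140 = 1.709216
d₂ = d₁ − σ√T = 1.709216 − 1.554140 = 0.155076
N(d₁) = 0.956294,  N(d₂) = 0.561619,  e^(−rT) = 0.758987
E₀ = V₀·N(d₁) − D·e^(−rT)·N(d₂)
   = 120.7860·0.956294 − 37.3789·0.758987·0.561619 = 99.573791
B₀ = V₀ − E₀ = 120.7860 − 99.573791 = 21.212209
e^(−λT) = (B₀·e^(rT)/D − 0)/(1 − 0) = (21.2122·1.317546/37.3789 − 0)/1 = 0.74769563
λ = −ln(0.74769563)/9.8139 = 0.029627

B0=21.2122 lambda=0.0296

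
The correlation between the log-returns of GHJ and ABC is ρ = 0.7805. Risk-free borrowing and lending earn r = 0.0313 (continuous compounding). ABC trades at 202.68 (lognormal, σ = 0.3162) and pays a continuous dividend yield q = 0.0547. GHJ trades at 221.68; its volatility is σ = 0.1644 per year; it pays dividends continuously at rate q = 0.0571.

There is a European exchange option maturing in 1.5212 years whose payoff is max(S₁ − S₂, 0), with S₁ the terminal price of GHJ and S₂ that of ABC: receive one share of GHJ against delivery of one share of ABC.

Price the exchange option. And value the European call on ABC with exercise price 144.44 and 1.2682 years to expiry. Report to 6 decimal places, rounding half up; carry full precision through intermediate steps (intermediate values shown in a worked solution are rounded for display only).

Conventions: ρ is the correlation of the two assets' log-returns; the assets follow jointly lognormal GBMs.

exchange price = 29.912108
price(ABC call K=144.44) = 56.360845

σ_eff = √(σ₁² + σ₂² − 2ρσ₁σ₂) = √(0.1644² + 0.3162² − 2·0.7805·0.1644·0.3162) = 0.214159
d₁ = (ln(S₁/S₂) + (q₂ − q₁ + σ_eff²/2)T) / (σ_eff√T) = (ln(221.68/202.68) + (0.0547 − 0.0571 + 0.022932)·1.5212) / 0.264137 = 0.457489
d₂ = d₁ − σ_eff√T = 0.457489 − 0.264137 = 0.193353
N(d₁) = 0.676340,  N(d₂) = 0.576659
V = S₁·e^{−q₁T}·N(d₁) − S₂·e^{−q₂T}·N(d₂) = 137.457604 − 107.545496 = 29.912108
[vanilla: ABC call K=144.44]
σ√T = 0.3162·√1.2682 = 0.356087
d₁ = (ln(S/K) + (r−q+σ²/2)T) / (σ√T) = (ln(202.68/144.44) + (0.0313−0.0547+0.3162²/2)·1.2682) / 0.356087 = (0.338764 + 0.033723) / 0.356087 = 1.046058
d₂ = d₁ − σ√T = 1.046058 − 0.356087 = 0.689971
e^{−rT} = 0.961083
e^{−qT} = 0.932981
N(d₁) = 0.852233,  N(d₂) = 0.754894
price = S·e^{−qT}·N(d₁) − K·e^{−rT}·N(d₂) = 161.154294 − 104.793449 = 56.360845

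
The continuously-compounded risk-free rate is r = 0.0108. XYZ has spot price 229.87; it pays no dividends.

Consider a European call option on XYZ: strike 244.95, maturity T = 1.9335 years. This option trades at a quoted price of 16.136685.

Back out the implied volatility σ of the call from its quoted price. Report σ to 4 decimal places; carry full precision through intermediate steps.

sigma = 0.1597

At σ = 0.1597 the Black–Scholes value reproduces the quote:
σ√T = 0.1597·√1.9335 = 0.222063
d₁ = (ln(S/K) + (r+σ²/2)T) / (σ√T) = (ln(229.87/244.95) + (0.0108+0.1597²/2)·1.9335) / 0.222063 = (-0.063540 + 0.045538) / 0.222063 = -0.081068
d₂ = d₁ − σ√T = -0.081068 − 0.222063 = -0.303132
e^{−rT} = 0.979335
N(d₁) = 0.467694,  N(d₂) = 0.380895
V = S·N(d₁) − K·e^{−rT}·N(d₂) = 107.508780 − 91.372096 = 16.136685 (matching the quote); vega is positive throughout, so no other σ reproduces this price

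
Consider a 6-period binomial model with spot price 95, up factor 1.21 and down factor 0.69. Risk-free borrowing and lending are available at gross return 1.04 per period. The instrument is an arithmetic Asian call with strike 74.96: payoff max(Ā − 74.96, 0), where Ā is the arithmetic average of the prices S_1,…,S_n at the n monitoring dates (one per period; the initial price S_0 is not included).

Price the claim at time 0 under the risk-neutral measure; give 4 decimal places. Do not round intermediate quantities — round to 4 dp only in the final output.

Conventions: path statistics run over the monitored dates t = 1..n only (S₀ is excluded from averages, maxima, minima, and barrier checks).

price = 30.1929

Risk-neutral up-probability p* = (R−d)/(u−d) = (1.04−0.69)/(1.21−0.69) = 0.6731; the claim prices as the p*-weighted sum of path payoffs discounted by R^6.
Enumerate all 2^6 = 64 price paths (U = up ×1.21, D = down ×0.69); each path with k up-moves has probability p*^k·(1−p*)^(6−k).
DDDDDD: Ā=31.4387, payoff=0.0000, prob=0.001221
UDDDDD: Ā=55.1316, payoff=0.0000, prob=0.002514
DUDDDD: Ā=46.8983, payoff=0.0000, prob=0.002514
UUDDDD: Ā=82.2419, payoff=7.2819, prob=0.005175
DDUDDD: Ā=41.2173, payoff=0.0000, prob=0.002514
UDUDDD: Ā=72.2796, payoff=0.0000, prob=0.005175
DUUDDD: Ā=64.0463, payoff=0.0000, prob=0.005175
UUUDDD: Ā=112.3130, payoff=37.3530, prob=0.010654
DDDUDD: Ā=37.2974, payoff=0.0000, prob=0.002514
UDDUDD: Ā=65.4056, payoff=0.0000, prob=0.005175
DUDUDD: Ā=57.1722, payoff=0.0000, prob=0.005175
UUDUDD: Ā=100.2586, payoff=25.2986, prob=0.010654
DDUUDD: Ā=51.4912, payoff=0.0000, prob=0.005175
UDUUDD: Ā=90.2962, payoff=15.3362, prob=0.010654
DUUUDD: Ā=82.0629, payoff=7.1029, prob=0.010654
UUUUDD: Ā=143.9074, payoff=68.9474, prob=0.021936
DDDDUD: Ā=34.5927, payoff=0.0000, prob=0.002514
UDDDUD: Ā=60.6625, payoff=0.0000, prob=0.005175
DUDDUD: Ā=52.4292, payoff=0.0000, prob=0.005175
UUDDUD: Ā=91.9410, payoff=16.9810, prob=0.010654
DDUDUD: Ā=46.7482, payoff=0.0000, prob=0.005175
UDUDUD: Ā=81.9787, payoff=7.0187, prob=0.010654
DUUDUD: Ā=73.7453, payoff=0.0000, prob=0.010654
UUUDUD: Ā=129.3216, payoff=54.3616, prob=0.021936
DDDUUD: Ā=42.8283, payoff=0.0000, prob=0.005175
UDDUUD: Ā=75.1047, payoff=0.1447, prob=0.010654
DUDUUD: Ā=66.8713, payoff=0.0000, prob=0.010654
UUDUUD: Ā=117.2671, payoff=42.3071, prob=0.021936
DDUUUD: Ā=61.1903, payoff=0.0000, prob=0.010654
UDUUUD: Ā=107.3048, payoff=32.3448, prob=0.021936
DUUUUD: Ā=99.0715, payoff=24.1115, prob=0.021936
UUUUUD: Ā=173.7340, payoff=98.7740, prob=0.045162
DDDDDU: Ā=32.7264, payoff=0.0000, prob=0.002514
UDDDDU: Ā=57.3898, payoff=0.0000, prob=0.005175
DUDDDU: Ā=49.1565, payoff=0.0000, prob=0.005175
UUDDDU: Ā=86.2019, payoff=11.2419, prob=0.010654
DDUDDU: Ā=43.4755, payoff=0.0000, prob=0.005175
UDUDDU: Ā=76.2396, payoff=1.2796, prob=0.010654
DUUDDU: Ā=68.0062, payoff=0.0000, prob=0.010654
UUUDDU: Ā=119.2573, payoff=44.2973, prob=0.021936
DDDUDU: Ā=39.5556, payoff=0.0000, prob=0.005175
UDDUDU: Ā=69.3656, payoff=0.0000, prob=0.010654
DUDUDU: Ā=61.1322, payoff=0.0000, prob=0.010654
UUDUDU: Ā=107.2029, payoff=32.2429, prob=0.021936
DDUUDU: Ā=55.4512, payoff=0.0000, prob=0.010654
UDUUDU: Ā=97.2406, payoff=22.2806, prob=0.021936
DUUUDU: Ā=89.0072, payoff=14.0472, prob=0.021936
UUUUDU: Ā=156.0851, payoff=81.1251, prob=0.045162
DDDDUU: Ā=36.8508, payoff=0.0000, prob=0.005175
UDDDUU: Ā=64.6225, payoff=0.0000, prob=0.010654
DUDDUU: Ā=56.3892, payoff=0.0000, prob=0.010654
UUDDUU: Ā=98.8853, payoff=23.9253, prob=0.021936
DDUDUU: Ā=50.7082, payoff=0.0000, prob=0.010654
UDUDUU: Ā=88.9230, payoff=13.9630, prob=0.021936
DUUDUU: Ā=80.6897, payoff=5.7297, prob=0.021936
UUUDUU: Ā=141.4993, payoff=66.5393, prob=0.045162
DDDUUU: Ā=46.7883, payoff=0.0000, prob=0.010654
UDDUUU: Ā=82.0490, payoff=7.0890, prob=0.021936
DUDUUU: Ā=73.8157, payoff=0.0000, prob=0.021936
UUDUUU: Ā=129.4449, payoff=54.4849, prob=0.045162
DDUUUU: Ā=68.1347, payoff=0.0000, prob=0.021936
UDUUUU: Ā=119.4825, payoff=44.5225, prob=0.045162
DUUUUU: Ā=111.2492, payoff=36.2892, prob=0.045162
UUUUUU: Ā=195.0892, payoff=120.1292, prob=0.092980
Price = Σ prob·payoff / R^6 = 38.203676 / 1.265319 = 30.1929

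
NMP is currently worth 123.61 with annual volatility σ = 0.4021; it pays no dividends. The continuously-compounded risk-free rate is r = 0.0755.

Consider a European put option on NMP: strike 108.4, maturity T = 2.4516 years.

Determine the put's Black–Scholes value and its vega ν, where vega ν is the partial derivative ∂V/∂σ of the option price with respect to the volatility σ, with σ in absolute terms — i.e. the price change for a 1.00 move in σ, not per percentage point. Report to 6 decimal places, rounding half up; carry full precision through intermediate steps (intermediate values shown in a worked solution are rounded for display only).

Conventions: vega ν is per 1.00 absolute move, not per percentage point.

price = 12.762834
ν = 55.287065

σ√T = 0.4021·√2.4516 = 0.629592
d₁ = (ln(S/K) + (r+σ²/2)T) / (σ√T) = (ln(123.61/108.4) + (0.0755+0.4021²/2)·2.4516) / 0.629592 = (0.131303 + 0.383289) / 0.629592 = 0.817342
d₂ = d₁ − σ√T = 0.817342 − 0.629592 = 0.187751
e^{−rT} = 0.831025
N(−d₁) = 0.206866,  N(−d₂) = 0.425536
Put price V = K·e^{−rT}·N(−d₂) − S·N(−d₁) = 38.333586 − 25.570752 = 12.762834
φ(d₁) = (1/√(2π))·e^{−d₁²/2} = 0.285657
ν = S·φ(d₁)·√T = 55.287065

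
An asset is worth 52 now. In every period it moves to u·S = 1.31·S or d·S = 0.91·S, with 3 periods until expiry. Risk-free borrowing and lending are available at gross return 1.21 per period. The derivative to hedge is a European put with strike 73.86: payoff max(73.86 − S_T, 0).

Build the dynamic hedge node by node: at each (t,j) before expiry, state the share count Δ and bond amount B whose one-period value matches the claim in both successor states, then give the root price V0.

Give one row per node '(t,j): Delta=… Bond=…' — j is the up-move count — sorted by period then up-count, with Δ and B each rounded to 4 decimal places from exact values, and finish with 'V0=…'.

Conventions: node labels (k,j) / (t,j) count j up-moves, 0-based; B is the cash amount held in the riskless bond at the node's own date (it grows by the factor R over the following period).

Under the risk-neutral measure, an up-move has probability p* = (R−d)/(u−d) = 0.7500 and values discount at R = 1.21.
Expiry values: V(3,0)=34.6743, V(3,1)=17.4498, V(3,2)=0.0000, V(3,3)=0.0000
  t=2,j=0: stock 43.0612 → up 56.4102 (V=17.4498), down 39.1857 (V=34.6743). Price 17.9801; hedge Δ=-1.0000, bond B=61.0413.
  t=2,j=1: stock 61.9892 → up 81.2059 (V=0.0000), down 56.4102 (V=17.4498). Price 3.6053; hedge Δ=-0.7037, bond B=47.2299.
  t=2,j=2: stock 89.2372 → up 116.9007 (V=0.0000), down 81.2059 (V=0.0000). Price 0.0000; hedge Δ=0.0000, bond B=0.0000.
  t=1,j=0: stock 47.3200 → up 61.9892 (V=3.6053), down 43.0612 (V=17.9801). Price 5.9496; hedge Δ=-0.7594, bond B=41.8866.
  t=1,j=1: stock 68.1200 → up 89.2372 (V=0.0000), down 61.9892 (V=3.6053). Price 0.7449; hedge Δ=-0.1323, bond B=9.7582.
  t=0,j=0: stock 52.0000 → up 68.1200 (V=0.7449), down 47.3200 (V=5.9496). Price 1.6910; hedge Δ=-0.2502, bond B=14.7028.
Sanity check at the root: Δ(0,0)·S0 + B(0,0) reproduces V0 = 1.6910.

(0,0): Delta=-0.2502 Bond=14.7028
(1,0): Delta=-0.7594 Bond=41.8866
(1,1): Delta=-0.1323 Bond=9.7582
(2,0): Delta=-1.0000 Bond=61.0413
(2,1): Delta=-0.7037 Bond=47.2299
(2,2): Delta=0.0000 Bond=0.0000
V0=1.6910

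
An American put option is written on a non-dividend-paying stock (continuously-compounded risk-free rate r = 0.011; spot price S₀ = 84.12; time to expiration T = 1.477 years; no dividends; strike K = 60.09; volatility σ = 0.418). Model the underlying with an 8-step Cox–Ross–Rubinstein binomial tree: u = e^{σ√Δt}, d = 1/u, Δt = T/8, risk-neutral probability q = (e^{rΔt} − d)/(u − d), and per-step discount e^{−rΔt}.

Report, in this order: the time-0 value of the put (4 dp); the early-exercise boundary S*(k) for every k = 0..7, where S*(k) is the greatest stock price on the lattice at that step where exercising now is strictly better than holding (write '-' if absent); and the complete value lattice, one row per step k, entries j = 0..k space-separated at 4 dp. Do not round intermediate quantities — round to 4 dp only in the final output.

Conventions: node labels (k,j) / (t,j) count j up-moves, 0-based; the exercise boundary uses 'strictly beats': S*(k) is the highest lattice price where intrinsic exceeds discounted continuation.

params: Δt=0.18463 u=1.19675 d=0.83560 q=0.46085 e^(-rΔt)=0.99797
t_8 payoffs: 40.0968 31.4557 19.0799 1.3552 0.0000 0.0000 0.0000 0.0000 0.0000
t_7: node(7,0) S=23.9268 payoff=36.1632 vs cont=36.0413 → 36.1632 [stop]  node(7,1) S=34.2680 payoff=25.8220 vs cont=25.7001 → 25.8220 [stop]  node(7,2) S=49.0787 payoff=11.0113 vs cont=10.8894 → 11.0113 [stop]  node(7,3) S=70.2906 payoff=0.0000 vs cont=0.7292 → 0.7292 [wait]  node(7,4) S=100.6703 payoff=0.0000 vs cont=0.0000 → 0.0000 [wait]  node(7,5) S=144.1801 payoff=0.0000 vs cont=0.0000 → 0.0000 [wait]  node(7,6) S=206.4949 payoff=0.0000 vs cont=0.0000 → 0.0000 [wait]  node(7,7) S=295.7423 payoff=0.0000 vs cont=0.0000 → 0.0000 [wait]  ⇒ S*(7)=49.0787
t_6: node(6,0) S=28.6343 payoff=31.4557 vs cont=31.3338 → 31.4557 [stop]  node(6,1) S=41.0101 payoff=19.0799 vs cont=18.9580 → 19.0799 [stop]  node(6,2) S=58.7348 payoff=1.3552 vs cont=6.2601 → 6.2601 [wait]  node(6,3) S=84.1200 payoff=0.0000 vs cont=0.3924 → 0.3924 [wait]  node(6,4) S=120.4768 payoff=0.0000 vs cont=0.0000 → 0.0000 [wait]  node(6,5) S=172.5470 payoff=0.0000 vs cont=0.0000 → 0.0000 [wait]  node(6,6) S=247.1220 payoff=0.0000 vs cont=0.0000 → 0.0000 [wait]  ⇒ S*(6)=41.0101
t_5: node(5,0) S=34.2680 payoff=25.8220 vs cont=25.7001 → 25.8220 [stop]  node(5,1) S=49.0787 payoff=11.0113 vs cont=13.1452 → 13.1452 [wait]  node(5,2) S=70.2906 payoff=0.0000 vs cont=3.5487 → 3.5487 [wait]  node(5,3) S=100.6703 payoff=0.0000 vs cont=0.2111 → 0.2111 [wait]  node(5,4) S=144.1801 payoff=0.0000 vs cont=0.0000 → 0.0000 [wait]  node(5,5) S=206.4949 payoff=0.0000 vs cont=0.0000 → 0.0000 [wait]  ⇒ S*(5)=34.2680
t_4: node(4,0) S=41.0101 payoff=19.0799 vs cont=19.9394 → 19.9394 [wait]  node(4,1) S=58.7348 payoff=1.3552 vs cont=8.7050 → 8.7050 [wait]  node(4,2) S=84.1200 payoff=0.0000 vs cont=2.0065 → 2.0065 [wait]  node(4,3) S=120.4768 payoff=0.0000 vs cont=0.1136 → 0.1136 [wait]  node(4,4) S=172.5470 payoff=0.0000 vs cont=0.0000 → 0.0000 [wait]  ⇒ S*(4)=-
t_3: node(3,0) S=49.0787 payoff=11.0113 vs cont=14.7321 → 14.7321 [wait]  node(3,1) S=70.2906 payoff=0.0000 vs cont=5.6066 → 5.6066 [wait]  node(3,2) S=100.6703 payoff=0.0000 vs cont=1.1319 → 1.1319 [wait]  node(3,3) S=144.1801 payoff=0.0000 vs cont=0.0611 → 0.0611 [wait]  ⇒ S*(3)=-
t_2: node(2,0) S=58.7348 payoff=1.3552 vs cont=10.5053 → 10.5053 [wait]  node(2,1) S=84.1200 payoff=0.0000 vs cont=3.5372 → 3.5372 [wait]  node(2,2) S=120.4768 payoff=0.0000 vs cont=0.6371 → 0.6371 [wait]  ⇒ S*(2)=-
t_1: node(1,0) S=70.2906 payoff=0.0000 vs cont=7.2793 → 7.2793 [wait]  node(1,1) S=100.6703 payoff=0.0000 vs cont=2.1963 → 2.1963 [wait]  ⇒ S*(1)=-
t_0: node(0,0) S=84.1200 payoff=0.0000 vs cont=4.9268 → 4.9268 [wait]  ⇒ S*(0)=-

price = 4.9268
boundary = - - - - - 34.2680 41.0101 49.0787
tree:
4.9268
7.2793 2.1963
10.5053 3.5372 0.6371
14.7321 5.6066 1.1319 0.0611
19.9394 8.7050 2.0065 0.1136 0.0000
25.8220 13.1452 3.5487 0.2111 0.0000 0.0000
31.4557 19.0799 6.2601 0.3924 0.0000 0.0000 0.0000
36.1632 25.8220 11.0113 0.7292 0.0000 0.0000 0.0000 0.0000
40.0968 31.4557 19.0799 1.3552 0.0000 0.0000 0.0000 0.0000 0.0000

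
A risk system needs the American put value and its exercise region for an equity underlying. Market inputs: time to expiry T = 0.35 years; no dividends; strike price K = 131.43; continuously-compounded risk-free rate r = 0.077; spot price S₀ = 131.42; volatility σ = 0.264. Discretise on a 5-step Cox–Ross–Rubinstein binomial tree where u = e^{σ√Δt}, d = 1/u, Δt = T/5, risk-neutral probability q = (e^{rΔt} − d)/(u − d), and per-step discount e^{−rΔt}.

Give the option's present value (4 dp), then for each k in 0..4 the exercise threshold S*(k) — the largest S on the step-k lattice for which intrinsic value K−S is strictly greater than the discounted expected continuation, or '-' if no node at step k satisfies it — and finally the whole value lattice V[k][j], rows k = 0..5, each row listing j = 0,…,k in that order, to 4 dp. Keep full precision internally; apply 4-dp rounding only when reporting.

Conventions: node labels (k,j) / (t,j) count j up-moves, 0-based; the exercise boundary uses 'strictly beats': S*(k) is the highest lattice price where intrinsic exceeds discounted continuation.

params: Δt=0.07000 u=1.07234 d=0.93254 q=0.52120 e^(-rΔt)=0.99462
t_5 payoffs: 38.7494 24.8544 8.8762 0.0000 0.0000 0.0000
t_4: node(4,0) S=99.3856 payoff=32.0444 vs cont=31.3379 → 32.0444 [stop]  node(4,1) S=114.2858 payoff=17.1442 vs cont=16.4377 → 17.1442 [stop]  node(4,2) S=131.4200 payoff=0.0100 vs cont=4.2270 → 4.2270 [wait]  node(4,3) S=151.1230 payoff=0.0000 vs cont=0.0000 → 0.0000 [wait]  node(4,4) S=173.7799 payoff=0.0000 vs cont=0.0000 → 0.0000 [wait]  ⇒ S*(4)=114.2858
t_3: node(3,0) S=106.5756 payoff=24.8544 vs cont=24.1479 → 24.8544 [stop]  node(3,1) S=122.5538 payoff=8.8762 vs cont=10.3558 → 10.3558 [wait]  node(3,2) S=140.9276 payoff=0.0000 vs cont=2.0130 → 2.0130 [wait]  node(3,3) S=162.0560 payoff=0.0000 vs cont=0.0000 → 0.0000 [wait]  ⇒ S*(3)=106.5756
t_2: node(2,0) S=114.2858 payoff=17.1442 vs cont=17.2047 → 17.2047 [wait]  node(2,1) S=131.4200 payoff=0.0100 vs cont=5.9752 → 5.9752 [wait]  node(2,2) S=151.1230 payoff=0.0000 vs cont=0.9587 → 0.9587 [wait]  ⇒ S*(2)=-
t_1: node(1,0) S=122.5538 payoff=8.8762 vs cont=11.2909 → 11.2909 [wait]  node(1,1) S=140.9276 payoff=0.0000 vs cont=3.3425 → 3.3425 [wait]  ⇒ S*(1)=-
t_0: node(0,0) S=131.4200 payoff=0.0100 vs cont=7.1097 → 7.1097 [wait]  ⇒ S*(0)=-

price = 7.1097
boundary = - - - 106.5756 114.2858
tree:
7.1097
11.2909 3.3425
17.2047 5.9752 0.9587
24.8544 10.3558 2.0130 0.0000
32.0444 17.1442 4.2270 0.0000 0.0000
38.7494 24.8544 8.8762 0.0000 0.0000 0.0000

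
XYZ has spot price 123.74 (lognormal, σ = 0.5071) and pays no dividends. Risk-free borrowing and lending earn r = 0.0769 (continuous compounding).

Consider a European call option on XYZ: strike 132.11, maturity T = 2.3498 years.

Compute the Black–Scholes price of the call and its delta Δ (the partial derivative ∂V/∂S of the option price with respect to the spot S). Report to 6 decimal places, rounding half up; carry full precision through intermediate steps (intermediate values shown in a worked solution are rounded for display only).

σ√T = 0.5071·√2.3498 = 0.777336
d₁ = (ln(S/K) + (r+σ²/2)T) / (σ√T) = (ln(123.74/132.11) + (0.0769+0.5071²/2)·2.3498) / 0.777336 = (-0.065452 + 0.482826) / 0.777336 = 0.536927
d₂ = d₁ − σ√T = 0.536927 − 0.777336 = -0.240409
e^{−rT} = 0.834686
N(d₁) = 0.704341,  N(d₂) = 0.405007
Call price V = S·N(d₁) − K·e^{−rT}·N(d₂) = 87.155173 − 44.660228 = 42.494945
Δ = N(d₁) = 0.704341

price = 42.494945
Δ = 0.704341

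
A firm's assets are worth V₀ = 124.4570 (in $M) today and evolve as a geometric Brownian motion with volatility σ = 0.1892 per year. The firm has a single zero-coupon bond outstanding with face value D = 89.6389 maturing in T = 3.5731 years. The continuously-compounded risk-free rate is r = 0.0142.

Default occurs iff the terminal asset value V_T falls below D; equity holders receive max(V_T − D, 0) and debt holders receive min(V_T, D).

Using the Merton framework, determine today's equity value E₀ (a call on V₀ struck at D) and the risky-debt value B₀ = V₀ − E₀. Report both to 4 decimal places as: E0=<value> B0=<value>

Equity is a call on the firm's assets struck at D = 89.6389:
d₁ = [ln(V₀/D) + (r + σ²/2)T] / (σ√T)
   = [ln(124.4570/89.6389) + (0.0142 + 0.5·0.1892²)·3.5731] / (0.1892·√3.5731)
   = [0.328171 + 0.114691] / 0.357638 = 1.238295
d₂ = d₁ − σ√T = 1.238295 − 0.357638 = 0.880657
N(d₁) = 0.892197,  N(d₂) = 0.810748,  e^(−rT) = 0.950528
E₀ = V₀·N(d₁) − D·e^(−rT)·N(d₂)
   = 124.4570·0.892197 − 89.6389·0.950528·0.810748 = 41.960920
B₀ = V₀ − E₀ = 124.4570 − 41.960920 = 82.496080

E0=41.9609 B0=82.4961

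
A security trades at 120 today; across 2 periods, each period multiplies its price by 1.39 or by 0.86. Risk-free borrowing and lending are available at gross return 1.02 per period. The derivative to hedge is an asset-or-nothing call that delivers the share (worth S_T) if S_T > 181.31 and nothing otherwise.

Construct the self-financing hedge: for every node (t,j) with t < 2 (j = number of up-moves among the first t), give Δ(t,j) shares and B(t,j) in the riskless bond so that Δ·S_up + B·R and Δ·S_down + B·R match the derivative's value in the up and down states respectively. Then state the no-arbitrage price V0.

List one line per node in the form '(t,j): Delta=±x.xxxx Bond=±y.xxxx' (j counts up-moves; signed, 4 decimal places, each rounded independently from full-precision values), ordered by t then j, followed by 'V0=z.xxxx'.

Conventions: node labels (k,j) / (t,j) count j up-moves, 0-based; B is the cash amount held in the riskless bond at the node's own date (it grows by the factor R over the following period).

(0,0): Delta=1.0789 Bond=-109.1634
(1,0): Delta=0.0000 Bond=0.0000
(1,1): Delta=2.6226 Bond=-368.8360
V0=20.3095

Since d<R<u, set p* = (R−d)/(u−d) = 0.3019; price each node as the discounted p*-expectation of its children.
At maturity the claim pays: V(2,0)=0.0000, V(2,1)=0.0000, V(2,2)=231.8520
(1,0): S=103.2000. Δ = (V_up−V_dn)/(S_up−S_dn) = (0.0000−0.0000)/(143.4480−88.7520) = 0.0000. V = [p*·0.0000 + (1−p*)·0.0000]/1.02 = 0.0000. B = V − Δ·S = 0.0000.
(1,1): S=166.8000. Δ = (V_up−V_dn)/(S_up−S_dn) = (231.8520−0.0000)/(231.8520−143.4480) = 2.6226. V = [p*·231.8520 + (1−p*)·0.0000]/1.02 = 68.6206. B = V − Δ·S = -368.8360.
(0,0): S=120.0000. Δ = (V_up−V_dn)/(S_up−S_dn) = (68.6206−0.0000)/(166.8000−103.2000) = 1.0789. V = [p*·68.6206 + (1−p*)·0.0000]/1.02 = 20.3095. B = V − Δ·S = -109.1634.
Sanity check at the root: Δ(0,0)·S0 + B(0,0) reproduces V0 = 20.3095.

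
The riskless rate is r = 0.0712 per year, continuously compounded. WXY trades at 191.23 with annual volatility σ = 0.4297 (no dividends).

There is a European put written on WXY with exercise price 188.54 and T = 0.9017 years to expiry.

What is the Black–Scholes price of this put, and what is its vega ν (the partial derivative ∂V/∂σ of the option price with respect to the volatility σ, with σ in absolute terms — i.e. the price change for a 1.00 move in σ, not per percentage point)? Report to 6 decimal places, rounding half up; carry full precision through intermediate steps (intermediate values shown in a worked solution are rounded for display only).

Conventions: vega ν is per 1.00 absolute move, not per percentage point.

price = 23.081186
ν = 66.977882

σ√T = 0.4297·√0.9017 = 0.408034
d₁ = (ln(S/K) + (r+σ²/2)T) / (σ√T) = (ln(191.23/188.54) + (0.0712+0.4297²/2)·0.9017) / 0.408034 = (0.014167 + 0.147447) / 0.408034 = 0.396079
d₂ = d₁ − σ√T = 0.396079 − 0.408034 = -0.011955
e^{−rT} = 0.937816
N(−d₁) = 0.346023,  N(−d₂) = 0.504769
Put price V = K·e^{−rT}·N(−d₂) − S·N(−d₁) = 89.251250 − 66.170064 = 23.081186
φ(d₁) = (1/√(2π))·e^{−d₁²/2} = 0.368845
ν = S·φ(d₁)·√T = 66.977882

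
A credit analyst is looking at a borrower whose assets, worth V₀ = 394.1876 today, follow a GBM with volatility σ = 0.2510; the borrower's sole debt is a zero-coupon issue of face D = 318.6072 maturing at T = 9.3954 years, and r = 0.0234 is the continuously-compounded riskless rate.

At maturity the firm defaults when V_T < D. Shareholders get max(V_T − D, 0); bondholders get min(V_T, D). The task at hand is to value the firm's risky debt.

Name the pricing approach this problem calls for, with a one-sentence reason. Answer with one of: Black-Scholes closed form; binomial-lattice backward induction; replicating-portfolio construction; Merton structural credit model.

Key observation: with the firm-asset dynamics (V₀ = 394.1876) and a single zero-coupon liability of face 318.6072 given, debt value, spread, and default probability all derive from the option view of the balance sheet.

framework: Merton structural credit model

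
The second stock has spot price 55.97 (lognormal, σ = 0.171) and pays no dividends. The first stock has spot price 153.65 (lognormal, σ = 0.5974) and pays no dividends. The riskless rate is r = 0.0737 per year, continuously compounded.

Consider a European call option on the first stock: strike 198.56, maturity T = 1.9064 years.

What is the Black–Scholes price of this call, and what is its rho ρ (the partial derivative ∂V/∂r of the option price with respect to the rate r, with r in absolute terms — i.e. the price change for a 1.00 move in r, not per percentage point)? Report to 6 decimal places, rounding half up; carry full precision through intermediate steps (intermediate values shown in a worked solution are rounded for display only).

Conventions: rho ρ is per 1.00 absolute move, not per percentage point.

price = 43.228070
ρ = 95.435114

σ√T = 0.5974·√1.9064 = 0.824845
d₁ = (ln(S/K) + (r+σ²/2)T) / (σ√T) = (ln(153.65/198.56) + (0.0737+0.5974²/2)·1.9064) / 0.824845 = (-0.256414 + 0.480686) / 0.824845 = 0.271896
d₂ = d₁ − σ√T = 0.271896 − 0.824845 = -0.552949
e^{−rT} = 0.868922
N(d₁) = 0.607149,  N(d₂) = 0.290149
Call price V = S·N(d₁) − K·e^{−rT}·N(d₂) = 93.288453 − 50.060383 = 43.228070
ρ = K·T·e^{−rT}·N(d₂) = 95.435114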